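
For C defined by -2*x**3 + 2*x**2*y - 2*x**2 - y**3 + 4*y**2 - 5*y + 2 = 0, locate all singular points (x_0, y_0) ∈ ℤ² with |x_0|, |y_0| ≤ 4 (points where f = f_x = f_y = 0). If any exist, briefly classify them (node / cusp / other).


Singular points: {(0, 1)}; classification: cusp.

Compute partial derivatives:
  f_x = -6*x**2 + 4*x*y - 4*x.
  f_y = 2*x**2 - 3*y**2 + 8*y - 5.
Scan x_0 ∈ {−4, ..., 4}. For each x_0, f_y(x_0, y) is a polynomial in y; find its integer roots y ∈ {−4, ..., 4}, then test f_x and f at those candidates.
  x = -4: f_y(-4, y) = -3*y**2 + 8*y + 27; no integer root y with |y| ≤ 4.
  x = -3: f_y(-3, y) = -3*y**2 + 8*y + 13; no integer root y with |y| ≤ 4.
  x = -2: f_y(-2, y) = -3*y**2 + 8*y + 3; vanishes at y ∈ {3}. (-2, 3): f_x = -40 ≠ 0.
  x = -1: f_y(-1, y) = -3*y**2 + 8*y - 3; no integer root y with |y| ≤ 4.
  x = 0: f_y(0, y) = -3*y**2 + 8*y - 5; vanishes at y ∈ {1}. (0, 1): f_x = 0, f = 0 — SINGULAR.
  x = 1: f_y(1, y) = -3*y**2 + 8*y - 3; no integer root y with |y| ≤ 4.
  x = 2: f_y(2, y) = -3*y**2 + 8*y + 3; vanishes at y ∈ {3}. (2, 3): f_x = -8 ≠ 0.
  x = 3: f_y(3, y) = -3*y**2 + 8*y + 13; no integer root y with |y| ≤ 4.
  x = 4: f_y(4, y) = -3*y**2 + 8*y + 27; no integer root y with |y| ≤ 4.
Only singular point on the grid: (0, 1).
Classify: substitute x = 0 + u, y = 1 + v and expand: f = -2*u**3 + 2*u**2*v - v**3 + v**2.
No constant or linear terms (consistent with a singular point). Quadratic part: v**2. Cubic part: -2*u**3 + 2*u**2*v - v**3.
The quadratic part v**2 is a perfect square, so there is a single (double) tangent line v = 0, i.e. y = 1. Restricting the cubic part to that line (v = 0) leaves -2*u**3 ≠ 0, so f is not divisible by v and the branch is v² ≈ 2*u**3 to lowest order — this is a cusp.
Classification: cusp.


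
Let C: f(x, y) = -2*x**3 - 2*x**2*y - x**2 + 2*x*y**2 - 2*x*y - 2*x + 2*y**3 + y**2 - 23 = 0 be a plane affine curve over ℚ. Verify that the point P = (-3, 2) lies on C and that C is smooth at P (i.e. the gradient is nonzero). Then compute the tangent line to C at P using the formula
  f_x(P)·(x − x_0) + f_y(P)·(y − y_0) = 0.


Tangent line at P: -22*x - 8*y - 50 = 0.

Step 1: f(-3, 2) = 0, so P lies on C.
Step 2: partial derivatives
  f_x(x, y) = -6*x**2 - 4*x*y - 2*x + 2*y**2 - 2*y - 2, f_y(x, y) = -2*x**2 + 4*x*y - 2*x + 6*y**2 + 2*y.
  f_x(P) = -22, f_y(P) = -8 (gradient nonzero, so P is smooth).
Step 3: tangent line at P: -22·(x − -3) + -8·(y − 2) = 0.
Expanding: -22*x - 8*y - 50 = 0.


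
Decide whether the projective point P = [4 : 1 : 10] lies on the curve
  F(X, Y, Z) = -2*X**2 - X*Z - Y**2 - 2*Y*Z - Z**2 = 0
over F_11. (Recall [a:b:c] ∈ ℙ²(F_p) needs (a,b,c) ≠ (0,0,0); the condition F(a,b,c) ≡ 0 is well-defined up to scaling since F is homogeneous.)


F(4,1,10) ≡ 5 (mod 11); P is NOT on the curve.

Evaluate F(4, 1, 10) term-by-term (mod 11).
  -2*X**2 ↦ -2·16·1·1 = -32
  -X*Z ↦ -1·4·1·10 = -40
  -Y**2 ↦ -1·1·1·1 = -1
  -2*Y*Z ↦ -2·1·1·10 = -20
  -Z**2 ↦ -1·1·1·100 = -100
Sum: F(4, 1, 10) = (-32) + (-40) + (-1) + (-20) + (-100) = -193.
Reducing mod 11: -193 ≡ 5 (mod 11).
Since F(a, b, c) ≡ 5 ≠ 0 (mod 11), P does NOT lie on the curve.


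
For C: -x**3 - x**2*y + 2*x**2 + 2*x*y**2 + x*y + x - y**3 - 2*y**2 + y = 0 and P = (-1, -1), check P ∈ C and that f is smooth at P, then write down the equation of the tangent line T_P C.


Tangent line at P: -7*x + 4*y - 3 = 0.

Step 1: f(-1, -1) = 0, so P lies on C.
Step 2: partial derivatives
  f_x(x, y) = -3*x**2 - 2*x*y + 4*x + 2*y**2 + y + 1, f_y(x, y) = -x**2 + 4*x*y + x - 3*y**2 - 4*y + 1.
  f_x(P) = -7, f_y(P) = 4 (gradient nonzero, so P is smooth).
Step 3: tangent line at P: -7·(x − -1) + 4·(y − -1) = 0.
Expanding: -7*x + 4*y - 3 = 0.


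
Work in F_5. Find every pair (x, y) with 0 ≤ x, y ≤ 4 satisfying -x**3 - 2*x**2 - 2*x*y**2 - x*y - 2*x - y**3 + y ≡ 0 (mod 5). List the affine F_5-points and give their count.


Affine F_5-points: {(0, 0), (0, 1), (0, 4), (1, 0), (1, 3), (2, 0), (3, 1), (4, 2)}; count = 8.

For each of the 25 pairs (x, y) ∈ F_5², evaluate f(x, y) mod 5. Record the zeros.
  x = 0: [0↦0, 1↦0, 2↦4, 3↦1, 4↦0]  zeros at y ∈ {0, 1, 4}
  x = 1: [0↦0, 1↦2, 2↦4, 3↦0, 4↦4]  zeros at y ∈ {0, 3}
  x = 2: [0↦0, 1↦4, 2↦4, 3↦4, 4↦3]  zeros at y ∈ {0}
  x = 3: [0↦4, 1↦0, 2↦3, 3↦2, 4↦1]  zeros at y ∈ {1}
  x = 4: [0↦1, 1↦4, 2↦0, 3↦3, 4↦2]  zeros at y ∈ {2}
Collecting zeros: affine points = {(0, 0), (0, 1), (0, 4), (1, 0), (1, 3), (2, 0), (3, 1), (4, 2)}.
Total count |C(F_5)_aff| = 8.


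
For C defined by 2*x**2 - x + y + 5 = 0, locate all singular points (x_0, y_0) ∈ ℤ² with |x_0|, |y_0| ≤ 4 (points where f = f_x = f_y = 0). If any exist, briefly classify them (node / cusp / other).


No singular points in the scanned grid; C is smooth there.

Compute partial derivatives:
  f_x = 4*x - 1.
  f_y = 1.
f_y = 1 is a nonzero constant, so f_y never vanishes: no point (x, y) can satisfy f = f_x = f_y = 0. In particular no (x, y) ∈ {−4, ..., 4}² is singular; the curve is smooth.


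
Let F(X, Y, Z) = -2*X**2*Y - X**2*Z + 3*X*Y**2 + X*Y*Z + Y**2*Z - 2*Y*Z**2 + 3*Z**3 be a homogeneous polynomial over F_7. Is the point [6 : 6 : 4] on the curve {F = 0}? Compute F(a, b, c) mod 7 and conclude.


F(6,6,4) ≡ 3 (mod 7); P is NOT on the curve.

Evaluate F(6, 6, 4) term-by-term (mod 7).
  -2*X**2*Y ↦ -2·36·6·1 = -432
  -X**2*Z ↦ -1·36·1·4 = -144
  3*X*Y**2 ↦ 3·6·36·1 = 648
  X*Y*Z ↦ 1·6·6·4 = 144
  Y**2*Z ↦ 1·1·36·4 = 144
  -2*Y*Z**2 ↦ -2·1·6·16 = -192
  3*Z**3 ↦ 3·1·1·64 = 192
Sum: F(6, 6, 4) = (-432) + (-144) + (648) + (144) + (144) + (-192) + (192) = 360.
Reducing mod 7: 360 ≡ 3 (mod 7).
Since F(a, b, c) ≡ 3 ≠ 0 (mod 7), P does NOT lie on the curve.


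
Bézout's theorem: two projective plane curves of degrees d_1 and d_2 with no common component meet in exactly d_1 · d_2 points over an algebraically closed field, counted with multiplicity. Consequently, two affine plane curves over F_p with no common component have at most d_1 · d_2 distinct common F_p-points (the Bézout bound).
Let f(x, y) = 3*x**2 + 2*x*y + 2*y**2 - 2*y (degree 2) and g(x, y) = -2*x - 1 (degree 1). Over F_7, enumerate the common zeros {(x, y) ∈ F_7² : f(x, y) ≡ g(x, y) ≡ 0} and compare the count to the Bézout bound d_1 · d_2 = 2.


Common zeros: ∅; count = 0; Bézout bound = 2.

deg(f) = 2, deg(g) = 1, so Bézout bound = 2.
Scan x ∈ F_7. For each x, list the y ∈ F_7 with f(x, y) ≡ 0 and those with g(x, y) ≡ 0 (mod 7); the common zeros in that column are the intersection.
  x = 0: f ≡ 0 at y ∈ {0, 1}; g ≡ 0 at y ∈ ∅; common: ∅.
  x = 1: f ≡ 0 at y ∈ {3, 4}; g ≡ 0 at y ∈ ∅; common: ∅.
  x = 2: f ≡ 0 at y ∈ ∅; g ≡ 0 at y ∈ ∅; common: ∅.
  x = 3: f ≡ 0 at y ∈ ∅; g ≡ 0 at y ∈ {0, 1, 2, 3, 4, 5, 6}; common: ∅.
  x = 4: f ≡ 0 at y ∈ {1, 3}; g ≡ 0 at y ∈ ∅; common: ∅.
  x = 5: f ≡ 0 at y ∈ ∅; g ≡ 0 at y ∈ ∅; common: ∅.
  x = 6: f ≡ 0 at y ∈ ∅; g ≡ 0 at y ∈ ∅; common: ∅.
Collecting: common zeros = ∅, so the count is 0.
Comparison with the Bézout bound: 0 ≤ 2 = deg(f)·deg(g), as expected for curves with no common component (the affine F_7-count falls short of the bound because intersections may lie at infinity, over extension fields, or carry multiplicity).


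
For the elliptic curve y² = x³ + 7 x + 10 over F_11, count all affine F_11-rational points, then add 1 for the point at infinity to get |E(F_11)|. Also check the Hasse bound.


Affine points = {(3, 5), (3, 6), (4, 5), (4, 6), (5, 4), (5, 7), (6, 2), (6, 9)}; affine count = 8; |E(F_11)| = 9.

Discriminant check: Δ ∝ 4a³ + 27b² = 4·7³ + 27·10² = 4·343 + 27·100 ≡ 2 (mod 11). Nonzero ⇒ E is nonsingular.
For each x ∈ F_11, compute rhs = x³ + 7·x + 10 mod 11, then count y ∈ F_11 with y² ≡ rhs.
  x = 0: rhs = 10, matching y values: none (0 points).
  x = 1: rhs = 7, matching y values: none (0 points).
  x = 2: rhs = 10, matching y values: none (0 points).
  x = 3: rhs = 3, matching y values: 5, 6 (2 points).
  x = 4: rhs = 3, matching y values: 5, 6 (2 points).
  x = 5: rhs = 5, matching y values: 4, 7 (2 points).
  x = 6: rhs = 4, matching y values: 2, 9 (2 points).
  x = 7: rhs = 6, matching y values: none (0 points).
  x = 8: rhs = 6, matching y values: none (0 points).
  x = 9: rhs = 10, matching y values: none (0 points).
  x = 10: rhs = 2, matching y values: none (0 points).
Total affine count: 8.
Full point count |E(F_11)| = 8 + 1 = 9.
Hasse bound: |9 − (11+1)| = |-3| = 3 ≤ 2√11 ≈ 6.6332 ✓.


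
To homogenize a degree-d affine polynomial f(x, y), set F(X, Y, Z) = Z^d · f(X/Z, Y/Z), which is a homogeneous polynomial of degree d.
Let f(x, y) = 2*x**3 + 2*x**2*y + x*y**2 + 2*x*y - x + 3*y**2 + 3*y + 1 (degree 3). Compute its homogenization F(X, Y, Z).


F(X, Y, Z) = 2*X**3 + 2*X**2*Y + X*Y**2 + 2*X*Y*Z - X*Z**2 + 3*Y**2*Z + 3*Y*Z**2 + Z**3

deg(f) = 3.
Substitute x = X/Z, y = Y/Z into f, then multiply by Z^3.
  monomial 2·x^3·y^0 ↦ 2·X^3·Y^0·Z^0.
  monomial 2·x^2·y^1 ↦ 2·X^2·Y^1·Z^0.
  monomial 1·x^1·y^2 ↦ 1·X^1·Y^2·Z^0.
  monomial 2·x^1·y^1 ↦ 2·X^1·Y^1·Z^1.
  monomial -1·x^1·y^0 ↦ -1·X^1·Y^0·Z^2.
  monomial 3·x^0·y^2 ↦ 3·X^0·Y^2·Z^1.
  monomial 3·x^0·y^1 ↦ 3·X^0·Y^1·Z^2.
  monomial 1·x^0·y^0 ↦ 1·X^0·Y^0·Z^3.
Collecting: F(X, Y, Z) = 2*X**3 + 2*X**2*Y + X*Y**2 + 2*X*Y*Z - X*Z**2 + 3*Y**2*Z + 3*Y*Z**2 + Z**3.


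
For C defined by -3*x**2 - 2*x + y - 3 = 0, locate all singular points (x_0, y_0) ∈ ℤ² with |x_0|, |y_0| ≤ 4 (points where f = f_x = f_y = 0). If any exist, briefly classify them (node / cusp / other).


No singular points in the scanned grid; C is smooth there.

Compute partial derivatives:
  f_x = -6*x - 2.
  f_y = 1.
f_y = 1 is a nonzero constant, so f_y never vanishes: no point (x, y) can satisfy f = f_x = f_y = 0. In particular no (x, y) ∈ {−4, ..., 4}² is singular; the curve is smooth.


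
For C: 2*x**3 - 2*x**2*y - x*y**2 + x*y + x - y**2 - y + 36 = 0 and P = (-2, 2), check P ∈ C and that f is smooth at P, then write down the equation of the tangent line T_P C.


Tangent line at P: 39*x - 7*y + 92 = 0.

Step 1: f(-2, 2) = 0, so P lies on C.
Step 2: partial derivatives
  f_x(x, y) = 6*x**2 - 4*x*y - y**2 + y + 1, f_y(x, y) = -2*x**2 - 2*x*y + x - 2*y - 1.
  f_x(P) = 39, f_y(P) = -7 (gradient nonzero, so P is smooth).
Step 3: tangent line at P: 39·(x − -2) + -7·(y − 2) = 0.
Expanding: 39*x - 7*y + 92 = 0.


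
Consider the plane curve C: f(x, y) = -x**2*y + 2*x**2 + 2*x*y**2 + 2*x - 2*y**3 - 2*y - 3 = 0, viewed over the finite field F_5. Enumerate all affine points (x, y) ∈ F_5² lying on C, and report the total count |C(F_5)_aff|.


Affine F_5-points: {(2, 1), (3, 4), (4, 1), (4, 4)}; count = 4.

For each of the 25 pairs (x, y) ∈ F_5², evaluate f(x, y) mod 5. Record the zeros.
  x = 0: [0↦2, 1↦3, 2↦2, 3↦2, 4↦1]  zeros at y ∈ ∅
  x = 1: [0↦1, 1↦3, 2↦2, 3↦1, 4↦3]  zeros at y ∈ ∅
  x = 2: [0↦4, 1↦0, 2↦2, 3↦3, 4↦1]  zeros at y ∈ {1}
  x = 3: [0↦1, 1↦4, 2↦2, 3↦3, 4↦0]  zeros at y ∈ {4}
  x = 4: [0↦2, 1↦0, 2↦2, 3↦1, 4↦0]  zeros at y ∈ {1, 4}
Collecting zeros: affine points = {(2, 1), (3, 4), (4, 1), (4, 4)}.
Total count |C(F_5)_aff| = 4.


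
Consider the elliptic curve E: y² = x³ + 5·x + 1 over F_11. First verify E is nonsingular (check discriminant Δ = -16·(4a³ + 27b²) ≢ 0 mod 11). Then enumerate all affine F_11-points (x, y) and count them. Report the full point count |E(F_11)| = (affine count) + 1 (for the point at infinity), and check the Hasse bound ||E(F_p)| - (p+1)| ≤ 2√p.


Affine points = {(0, 1), (0, 10), (6, 4), (6, 7), (7, 4), (7, 7), (8, 5), (8, 6), (9, 4), (9, 7)}; affine count = 10; |E(F_11)| = 11.

Discriminant check: Δ ∝ 4a³ + 27b² = 4·5³ + 27·1² = 4·125 + 27·1 ≡ 10 (mod 11). Nonzero ⇒ E is nonsingular.
For each x ∈ F_11, compute rhs = x³ + 5·x + 1 mod 11, then count y ∈ F_11 with y² ≡ rhs.
  x = 0: rhs = 1, matching y values: 1, 10 (2 points).
  x = 1: rhs = 7, matching y values: none (0 points).
  x = 2: rhs = 8, matching y values: none (0 points).
  x = 3: rhs = 10, matching y values: none (0 points).
  x = 4: rhs = 8, matching y values: none (0 points).
  x = 5: rhs = 8, matching y values: none (0 points).
  x = 6: rhs = 5, matching y values: 4, 7 (2 points).
  x = 7: rhs = 5, matching y values: 4, 7 (2 points).
  x = 8: rhs = 3, matching y values: 5, 6 (2 points).
  x = 9: rhs = 5, matching y values: 4, 7 (2 points).
  x = 10: rhs = 6, matching y values: none (0 points).
Total affine count: 10.
Full point count |E(F_11)| = 10 + 1 = 11.
Hasse bound: |11 − (11+1)| = |-1| = 1 ≤ 2√11 ≈ 6.6332 ✓.


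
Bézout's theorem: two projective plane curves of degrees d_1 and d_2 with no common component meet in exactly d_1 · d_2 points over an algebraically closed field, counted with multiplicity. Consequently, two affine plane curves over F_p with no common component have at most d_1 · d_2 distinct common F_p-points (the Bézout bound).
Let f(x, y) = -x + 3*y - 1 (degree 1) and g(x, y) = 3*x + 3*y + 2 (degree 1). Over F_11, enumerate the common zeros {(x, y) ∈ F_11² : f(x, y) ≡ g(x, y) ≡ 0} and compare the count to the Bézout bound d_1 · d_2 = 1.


Common zeros: {(2, 1)}; count = 1; Bézout bound = 1.

deg(f) = 1, deg(g) = 1, so Bézout bound = 1.
Scan x ∈ F_11. For each x, list the y ∈ F_11 with f(x, y) ≡ 0 and those with g(x, y) ≡ 0 (mod 11); the common zeros in that column are the intersection.
  x = 0: f ≡ 0 at y ∈ {4}; g ≡ 0 at y ∈ {3}; common: ∅.
  x = 1: f ≡ 0 at y ∈ {8}; g ≡ 0 at y ∈ {2}; common: ∅.
  x = 2: f ≡ 0 at y ∈ {1}; g ≡ 0 at y ∈ {1}; common: {1}.
  x = 3: f ≡ 0 at y ∈ {5}; g ≡ 0 at y ∈ {0}; common: ∅.
  x = 4: f ≡ 0 at y ∈ {9}; g ≡ 0 at y ∈ {10}; common: ∅.
  x = 5: f ≡ 0 at y ∈ {2}; g ≡ 0 at y ∈ {9}; common: ∅.
  x = 6: f ≡ 0 at y ∈ {6}; g ≡ 0 at y ∈ {8}; common: ∅.
  x = 7: f ≡ 0 at y ∈ {10}; g ≡ 0 at y ∈ {7}; common: ∅.
  x = 8: f ≡ 0 at y ∈ {3}; g ≡ 0 at y ∈ {6}; common: ∅.
  x = 9: f ≡ 0 at y ∈ {7}; g ≡ 0 at y ∈ {5}; common: ∅.
  x = 10: f ≡ 0 at y ∈ {0}; g ≡ 0 at y ∈ {4}; common: ∅.
Collecting: common zeros = {(2, 1)}, so the count is 1.
Comparison with the Bézout bound: 1 ≤ 1 = deg(f)·deg(g), as expected for curves with no common component (the bound is attained).


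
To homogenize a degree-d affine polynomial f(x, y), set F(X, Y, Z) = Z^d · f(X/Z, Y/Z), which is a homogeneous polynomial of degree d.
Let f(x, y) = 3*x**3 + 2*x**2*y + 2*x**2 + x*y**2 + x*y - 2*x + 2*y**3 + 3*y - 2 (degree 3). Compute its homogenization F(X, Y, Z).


F(X, Y, Z) = 3*X**3 + 2*X**2*Y + 2*X**2*Z + X*Y**2 + X*Y*Z - 2*X*Z**2 + 2*Y**3 + 3*Y*Z**2 - 2*Z**3

deg(f) = 3.
Substitute x = X/Z, y = Y/Z into f, then multiply by Z^3.
  monomial 3·x^3·y^0 ↦ 3·X^3·Y^0·Z^0.
  monomial 2·x^2·y^1 ↦ 2·X^2·Y^1·Z^0.
  monomial 2·x^2·y^0 ↦ 2·X^2·Y^0·Z^1.
  monomial 1·x^1·y^2 ↦ 1·X^1·Y^2·Z^0.
  monomial 1·x^1·y^1 ↦ 1·X^1·Y^1·Z^1.
  monomial -2·x^1·y^0 ↦ -2·X^1·Y^0·Z^2.
  monomial 2·x^0·y^3 ↦ 2·X^0·Y^3·Z^0.
  monomial 3·x^0·y^1 ↦ 3·X^0·Y^1·Z^2.
  monomial -2·x^0·y^0 ↦ -2·X^0·Y^0·Z^3.
Collecting: F(X, Y, Z) = 3*X**3 + 2*X**2*Y + 2*X**2*Z + X*Y**2 + X*Y*Z - 2*X*Z**2 + 2*Y**3 + 3*Y*Z**2 - 2*Z**3.


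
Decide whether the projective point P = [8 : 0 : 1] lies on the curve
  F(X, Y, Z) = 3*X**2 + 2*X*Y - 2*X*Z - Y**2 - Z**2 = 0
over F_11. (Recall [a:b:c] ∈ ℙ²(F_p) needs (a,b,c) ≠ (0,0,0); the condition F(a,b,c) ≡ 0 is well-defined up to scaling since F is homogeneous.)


F(8,0,1) ≡ 10 (mod 11); P is NOT on the curve.

Evaluate F(8, 0, 1) term-by-term (mod 11).
  3*X**2 ↦ 3·64·1·1 = 192
  2*X*Y ↦ 2·8·0·1 = 0
  -2*X*Z ↦ -2·8·1·1 = -16
  -Y**2 ↦ -1·1·0·1 = 0
  -Z**2 ↦ -1·1·1·1 = -1
Sum: F(8, 0, 1) = (192) + (0) + (-16) + (0) + (-1) = 175.
Reducing mod 11: 175 ≡ 10 (mod 11).
Since F(a, b, c) ≡ 10 ≠ 0 (mod 11), P does NOT lie on the curve.


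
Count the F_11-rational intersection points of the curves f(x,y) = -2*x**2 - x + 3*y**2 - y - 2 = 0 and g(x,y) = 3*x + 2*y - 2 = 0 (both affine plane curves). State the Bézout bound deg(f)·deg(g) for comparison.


Common zeros: {(0, 1), (7, 7)}; count = 2; Bézout bound = 2.

deg(f) = 2, deg(g) = 1, so Bézout bound = 2.
Scan x ∈ F_11. For each x, list the y ∈ F_11 with f(x, y) ≡ 0 and those with g(x, y) ≡ 0 (mod 11); the common zeros in that column are the intersection.
  x = 0: f ≡ 0 at y ∈ {1, 3}; g ≡ 0 at y ∈ {1}; common: {1}.
  x = 1: f ≡ 0 at y ∈ ∅; g ≡ 0 at y ∈ {5}; common: ∅.
  x = 2: f ≡ 0 at y ∈ ∅; g ≡ 0 at y ∈ {9}; common: ∅.
  x = 3: f ≡ 0 at y ∈ ∅; g ≡ 0 at y ∈ {2}; common: ∅.
  x = 4: f ≡ 0 at y ∈ ∅; g ≡ 0 at y ∈ {6}; common: ∅.
  x = 5: f ≡ 0 at y ∈ {1, 3}; g ≡ 0 at y ∈ {10}; common: ∅.
  x = 6: f ≡ 0 at y ∈ {6, 9}; g ≡ 0 at y ∈ {3}; common: ∅.
  x = 7: f ≡ 0 at y ∈ {7, 8}; g ≡ 0 at y ∈ {7}; common: {7}.
  x = 8: f ≡ 0 at y ∈ ∅; g ≡ 0 at y ∈ {0}; common: ∅.
  x = 9: f ≡ 0 at y ∈ {7, 8}; g ≡ 0 at y ∈ {4}; common: ∅.
  x = 10: f ≡ 0 at y ∈ {6, 9}; g ≡ 0 at y ∈ {8}; common: ∅.
Collecting: common zeros = {(0, 1), (7, 7)}, so the count is 2.
Comparison with the Bézout bound: 2 ≤ 2 = deg(f)·deg(g), as expected for curves with no common component (the bound is attained).


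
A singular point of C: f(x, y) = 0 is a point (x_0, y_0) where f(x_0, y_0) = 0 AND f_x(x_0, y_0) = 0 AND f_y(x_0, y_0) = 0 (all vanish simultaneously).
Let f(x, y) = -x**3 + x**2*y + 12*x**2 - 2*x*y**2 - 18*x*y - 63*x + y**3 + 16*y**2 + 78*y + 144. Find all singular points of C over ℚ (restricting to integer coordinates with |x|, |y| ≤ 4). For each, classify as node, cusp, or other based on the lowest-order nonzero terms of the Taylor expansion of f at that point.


Singular points: {(3, -3)}; classification: cusp.

Compute partial derivatives:
  f_x = -3*x**2 + 2*x*y + 24*x - 2*y**2 - 18*y - 63.
  f_y = x**2 - 4*x*y - 18*x + 3*y**2 + 32*y + 78.
Scan x_0 ∈ {−4, ..., 4}. For each x_0, f_y(x_0, y) is a polynomial in y; find its integer roots y ∈ {−4, ..., 4}, then test f_x and f at those candidates.
  x = -4: f_y(-4, y) = 3*y**2 + 48*y + 166; no integer root y with |y| ≤ 4.
  x = -3: f_y(-3, y) = 3*y**2 + 44*y + 141; no integer root y with |y| ≤ 4.
  x = -2: f_y(-2, y) = 3*y**2 + 40*y + 118; no integer root y with |y| ≤ 4.
  x = -1: f_y(-1, y) = 3*y**2 + 36*y + 97; no integer root y with |y| ≤ 4.
  x = 0: f_y(0, y) = 3*y**2 + 32*y + 78; no integer root y with |y| ≤ 4.
  x = 1: f_y(1, y) = 3*y**2 + 28*y + 61; no integer root y with |y| ≤ 4.
  x = 2: f_y(2, y) = 3*y**2 + 24*y + 46; no integer root y with |y| ≤ 4.
  x = 3: f_y(3, y) = 3*y**2 + 20*y + 33; vanishes at y ∈ {-3}. (3, -3): f_x = 0, f = 0 — SINGULAR.
  x = 4: f_y(4, y) = 3*y**2 + 16*y + 22; no integer root y with |y| ≤ 4.
Only singular point on the grid: (3, -3).
Classify: substitute x = 3 + u, y = -3 + v and expand: f = -u**3 + u**2*v - 2*u*v**2 + v**3 + v**2.
No constant or linear terms (consistent with a singular point). Quadratic part: v**2. Cubic part: -u**3 + u**2*v - 2*u*v**2 + v**3.
The quadratic part v**2 is a perfect square, so there is a single (double) tangent line v = 0, i.e. y = -3. Restricting the cubic part to that line (v = 0) leaves -u**3 ≠ 0, so f is not divisible by v and the branch is v² ≈ u**3 to lowest order — this is a cusp.
Classification: cusp.


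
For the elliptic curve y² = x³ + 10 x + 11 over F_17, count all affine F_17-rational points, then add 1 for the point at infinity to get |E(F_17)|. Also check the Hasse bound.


Affine points = {(3, 0), (4, 8), (4, 9), (5, 4), (5, 13), (6, 7), (6, 10), (7, 4), (7, 13), (8, 5), (8, 12), (13, 3), (13, 14), (15, 0), (16, 0)}; affine count = 15; |E(F_17)| = 16.

Discriminant check: Δ ∝ 4a³ + 27b² = 4·10³ + 27·11² = 4·1000 + 27·121 ≡ 8 (mod 17). Nonzero ⇒ E is nonsingular.
For each x ∈ F_17, compute rhs = x³ + 10·x + 11 mod 17, then count y ∈ F_17 with y² ≡ rhs.
  x = 0: rhs = 11, matching y values: none (0 points).
  x = 1: rhs = 5, matching y values: none (0 points).
  x = 2: rhs = 5, matching y values: none (0 points).
  x = 3: rhs = 0, matching y values: 0 (1 points).
  x = 4: rhs = 13, matching y values: 8, 9 (2 points).
  x = 5: rhs = 16, matching y values: 4, 13 (2 points).
  x = 6: rhs = 15, matching y values: 7, 10 (2 points).
  x = 7: rhs = 16, matching y values: 4, 13 (2 points).
  x = 8: rhs = 8, matching y values: 5, 12 (2 points).
  x = 9: rhs = 14, matching y values: none (0 points).
  x = 10: rhs = 6, matching y values: none (0 points).
  x = 11: rhs = 7, matching y values: none (0 points).
  x = 12: rhs = 6, matching y values: none (0 points).
  x = 13: rhs = 9, matching y values: 3, 14 (2 points).
  x = 14: rhs = 5, matching y values: none (0 points).
  x = 15: rhs = 0, matching y values: 0 (1 points).
  x = 16: rhs = 0, matching y values: 0 (1 points).
Total affine count: 15.
Full point count |E(F_17)| = 15 + 1 = 16.
Hasse bound: |16 − (17+1)| = |-2| = 2 ≤ 2√17 ≈ 8.2462 ✓.


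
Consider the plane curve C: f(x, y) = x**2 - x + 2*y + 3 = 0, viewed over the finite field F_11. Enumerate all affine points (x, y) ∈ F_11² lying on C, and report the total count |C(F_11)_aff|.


Affine F_11-points: {(0, 4), (1, 4), (2, 3), (3, 1), (4, 9), (5, 5), (6, 0), (7, 5), (8, 9), (9, 1), (10, 3)}; count = 11.

For each of the 121 pairs (x, y) ∈ F_11², evaluate f(x, y) mod 11. Record the zeros.
  x = 0: [0↦3, 1↦5, 2↦7, 3↦9, 4↦0, 5↦2, 6↦4, 7↦6, 8↦8, 9↦10, 10↦1]  zeros at y ∈ {4}
  x = 1: [0↦3, 1↦5, 2↦7, 3↦9, 4↦0, 5↦2, 6↦4, 7↦6, 8↦8, 9↦10, 10↦1]  zeros at y ∈ {4}
  x = 2: [0↦5, 1↦7, 2↦9, 3↦0, 4↦2, 5↦4, 6↦6, 7↦8, 8↦10, 9↦1, 10↦3]  zeros at y ∈ {3}
  x = 3: [0↦9, 1↦0, 2↦2, 3↦4, 4↦6, 5↦8, 6↦10, 7↦1, 8↦3, 9↦5, 10↦7]  zeros at y ∈ {1}
  x = 4: [0↦4, 1↦6, 2↦8, 3↦10, 4↦1, 5↦3, 6↦5, 7↦7, 8↦9, 9↦0, 10↦2]  zeros at y ∈ {9}
  x = 5: [0↦1, 1↦3, 2↦5, 3↦7, 4↦9, 5↦0, 6↦2, 7↦4, 8↦6, 9↦8, 10↦10]  zeros at y ∈ {5}
  x = 6: [0↦0, 1↦2, 2↦4, 3↦6, 4↦8, 5↦10, 6↦1, 7↦3, 8↦5, 9↦7, 10↦9]  zeros at y ∈ {0}
  x = 7: [0↦1, 1↦3, 2↦5, 3↦7, 4↦9, 5↦0, 6↦2, 7↦4, 8↦6, 9↦8, 10↦10]  zeros at y ∈ {5}
  x = 8: [0↦4, 1↦6, 2↦8, 3↦10, 4↦1, 5↦3, 6↦5, 7↦7, 8↦9, 9↦0, 10↦2]  zeros at y ∈ {9}
  x = 9: [0↦9, 1↦0, 2↦2, 3↦4, 4↦6, 5↦8, 6↦10, 7↦1, 8↦3, 9↦5, 10↦7]  zeros at y ∈ {1}
  x = 10: [0↦5, 1↦7, 2↦9, 3↦0, 4↦2, 5↦4, 6↦6, 7↦8, 8↦10, 9↦1, 10↦3]  zeros at y ∈ {3}
Collecting zeros: affine points = {(0, 4), (1, 4), (2, 3), (3, 1), (4, 9), (5, 5), (6, 0), (7, 5), (8, 9), (9, 1), (10, 3)}.
Total count |C(F_11)_aff| = 11.


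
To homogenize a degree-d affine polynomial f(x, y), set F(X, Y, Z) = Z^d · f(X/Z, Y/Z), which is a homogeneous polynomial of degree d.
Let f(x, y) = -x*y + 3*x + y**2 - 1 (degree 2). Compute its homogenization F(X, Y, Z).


F(X, Y, Z) = -X*Y + 3*X*Z + Y**2 - Z**2

deg(f) = 2.
Substitute x = X/Z, y = Y/Z into f, then multiply by Z^2.
  monomial -1·x^1·y^1 ↦ -1·X^1·Y^1·Z^0.
  monomial 3·x^1·y^0 ↦ 3·X^1·Y^0·Z^1.
  monomial 1·x^0·y^2 ↦ 1·X^0·Y^2·Z^0.
  monomial -1·x^0·y^0 ↦ -1·X^0·Y^0·Z^2.
Collecting: F(X, Y, Z) = -X*Y + 3*X*Z + Y**2 - Z**2.


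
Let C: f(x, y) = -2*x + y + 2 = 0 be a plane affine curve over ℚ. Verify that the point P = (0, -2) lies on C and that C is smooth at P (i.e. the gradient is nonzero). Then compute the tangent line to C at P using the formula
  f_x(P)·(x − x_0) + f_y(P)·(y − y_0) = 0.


Tangent line at P: -2*x + y + 2 = 0.

Step 1: f(0, -2) = 0, so P lies on C.
Step 2: partial derivatives
  f_x(x, y) = -2, f_y(x, y) = 1.
  f_x(P) = -2, f_y(P) = 1 (gradient nonzero, so P is smooth).
Step 3: tangent line at P: -2·(x − 0) + 1·(y − -2) = 0.
Expanding: -2*x + y + 2 = 0.


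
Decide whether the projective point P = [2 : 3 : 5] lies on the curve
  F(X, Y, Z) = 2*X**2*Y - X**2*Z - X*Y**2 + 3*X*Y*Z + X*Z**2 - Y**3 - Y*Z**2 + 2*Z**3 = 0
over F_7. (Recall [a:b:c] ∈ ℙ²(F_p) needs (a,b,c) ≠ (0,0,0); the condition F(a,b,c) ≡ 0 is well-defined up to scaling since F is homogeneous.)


F(2,3,5) ≡ 1 (mod 7); P is NOT on the curve.

Evaluate F(2, 3, 5) term-by-term (mod 7).
  2*X**2*Y ↦ 2·4·3·1 = 24
  -X**2*Z ↦ -1·4·1·5 = -20
  -X*Y**2 ↦ -1·2·9·1 = -18
  3*X*Y*Z ↦ 3·2·3·5 = 90
  X*Z**2 ↦ 1·2·1·25 = 50
  -Y**3 ↦ -1·1·27·1 = -27
  -Y*Z**2 ↦ -1·1·3·25 = -75
  2*Z**3 ↦ 2·1·1·125 = 250
Sum: F(2, 3, 5) = (24) + (-20) + (-18) + (90) + (50) + (-27) + (-75) + (250) = 274.
Reducing mod 7: 274 ≡ 1 (mod 7).
Since F(a, b, c) ≡ 1 ≠ 0 (mod 7), P does NOT lie on the curve.


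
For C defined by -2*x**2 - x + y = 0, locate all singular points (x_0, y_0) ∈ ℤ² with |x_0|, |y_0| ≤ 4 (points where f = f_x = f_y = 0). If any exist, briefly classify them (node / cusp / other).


No singular points in the scanned grid; C is smooth there.

Compute partial derivatives:
  f_x = -4*x - 1.
  f_y = 1.
f_y = 1 is a nonzero constant, so f_y never vanishes: no point (x, y) can satisfy f = f_x = f_y = 0. In particular no (x, y) ∈ {−4, ..., 4}² is singular; the curve is smooth.


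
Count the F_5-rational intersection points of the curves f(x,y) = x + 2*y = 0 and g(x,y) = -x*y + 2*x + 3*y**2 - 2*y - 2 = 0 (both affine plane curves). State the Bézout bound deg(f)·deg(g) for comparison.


Common zeros: {(4, 3)}; count = 1; Bézout bound = 2.

deg(f) = 1, deg(g) = 2, so Bézout bound = 2.
Scan x ∈ F_5. For each x, list the y ∈ F_5 with f(x, y) ≡ 0 and those with g(x, y) ≡ 0 (mod 5); the common zeros in that column are the intersection.
  x = 0: f ≡ 0 at y ∈ {0}; g ≡ 0 at y ∈ ∅; common: ∅.
  x = 1: f ≡ 0 at y ∈ {2}; g ≡ 0 at y ∈ {0, 1}; common: ∅.
  x = 2: f ≡ 0 at y ∈ {4}; g ≡ 0 at y ∈ ∅; common: ∅.
  x = 3: f ≡ 0 at y ∈ {1}; g ≡ 0 at y ∈ ∅; common: ∅.
  x = 4: f ≡ 0 at y ∈ {3}; g ≡ 0 at y ∈ {3, 4}; common: {3}.
Collecting: common zeros = {(4, 3)}, so the count is 1.
Comparison with the Bézout bound: 1 ≤ 2 = deg(f)·deg(g), as expected for curves with no common component (the affine F_5-count falls short of the bound because intersections may lie at infinity, over extension fields, or carry multiplicity).


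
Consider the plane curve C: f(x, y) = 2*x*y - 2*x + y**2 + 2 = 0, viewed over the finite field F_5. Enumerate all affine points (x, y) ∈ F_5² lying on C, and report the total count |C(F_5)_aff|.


Affine F_5-points: {(1, 0), (1, 3), (2, 2), (2, 4)}; count = 4.

For each of the 25 pairs (x, y) ∈ F_5², evaluate f(x, y) mod 5. Record the zeros.
  x = 0: [0↦2, 1↦3, 2↦1, 3↦1, 4↦3]  zeros at y ∈ ∅
  x = 1: [0↦0, 1↦3, 2↦3, 3↦0, 4↦4]  zeros at y ∈ {0, 3}
  x = 2: [0↦3, 1↦3, 2↦0, 3↦4, 4↦0]  zeros at y ∈ {2, 4}
  x = 3: [0↦1, 1↦3, 2↦2, 3↦3, 4↦1]  zeros at y ∈ ∅
  x = 4: [0↦4, 1↦3, 2↦4, 3↦2, 4↦2]  zeros at y ∈ ∅
Collecting zeros: affine points = {(1, 0), (1, 3), (2, 2), (2, 4)}.
Total count |C(F_5)_aff| = 4.


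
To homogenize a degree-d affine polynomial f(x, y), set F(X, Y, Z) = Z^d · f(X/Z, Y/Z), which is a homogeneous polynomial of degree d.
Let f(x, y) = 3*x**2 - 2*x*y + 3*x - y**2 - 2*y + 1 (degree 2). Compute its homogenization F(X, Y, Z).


F(X, Y, Z) = 3*X**2 - 2*X*Y + 3*X*Z - Y**2 - 2*Y*Z + Z**2

deg(f) = 2.
Substitute x = X/Z, y = Y/Z into f, then multiply by Z^2.
  monomial 3·x^2·y^0 ↦ 3·X^2·Y^0·Z^0.
  monomial -2·x^1·y^1 ↦ -2·X^1·Y^1·Z^0.
  monomial 3·x^1·y^0 ↦ 3·X^1·Y^0·Z^1.
  monomial -1·x^0·y^2 ↦ -1·X^0·Y^2·Z^0.
  monomial -2·x^0·y^1 ↦ -2·X^0·Y^1·Z^1.
  monomial 1·x^0·y^0 ↦ 1·X^0·Y^0·Z^2.
Collecting: F(X, Y, Z) = 3*X**2 - 2*X*Y + 3*X*Z - Y**2 - 2*Y*Z + Z**2.


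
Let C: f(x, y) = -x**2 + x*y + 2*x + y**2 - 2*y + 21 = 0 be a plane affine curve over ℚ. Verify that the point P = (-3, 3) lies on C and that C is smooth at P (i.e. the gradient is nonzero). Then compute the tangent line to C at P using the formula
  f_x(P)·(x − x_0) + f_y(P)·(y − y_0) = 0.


Tangent line at P: 11*x + y + 30 = 0.

Step 1: f(-3, 3) = 0, so P lies on C.
Step 2: partial derivatives
  f_x(x, y) = -2*x + y + 2, f_y(x, y) = x + 2*y - 2.
  f_x(P) = 11, f_y(P) = 1 (gradient nonzero, so P is smooth).
Step 3: tangent line at P: 11·(x − -3) + 1·(y − 3) = 0.
Expanding: 11*x + y + 30 = 0.


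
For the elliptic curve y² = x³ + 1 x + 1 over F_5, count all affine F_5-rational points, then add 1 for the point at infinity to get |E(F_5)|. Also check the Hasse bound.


Affine points = {(0, 1), (0, 4), (2, 1), (2, 4), (3, 1), (3, 4), (4, 2), (4, 3)}; affine count = 8; |E(F_5)| = 9.

Discriminant check: Δ ∝ 4a³ + 27b² = 4·1³ + 27·1² = 4·1 + 27·1 ≡ 1 (mod 5). Nonzero ⇒ E is nonsingular.
For each x ∈ F_5, compute rhs = x³ + 1·x + 1 mod 5, then count y ∈ F_5 with y² ≡ rhs.
  x = 0: rhs = 1, matching y values: 1, 4 (2 points).
  x = 1: rhs = 3, matching y values: none (0 points).
  x = 2: rhs = 1, matching y values: 1, 4 (2 points).
  x = 3: rhs = 1, matching y values: 1, 4 (2 points).
  x = 4: rhs = 4, matching y values: 2, 3 (2 points).
Total affine count: 8.
Full point count |E(F_5)| = 8 + 1 = 9.
Hasse bound: |9 − (5+1)| = |3| = 3 ≤ 2√5 ≈ 4.4721 ✓.


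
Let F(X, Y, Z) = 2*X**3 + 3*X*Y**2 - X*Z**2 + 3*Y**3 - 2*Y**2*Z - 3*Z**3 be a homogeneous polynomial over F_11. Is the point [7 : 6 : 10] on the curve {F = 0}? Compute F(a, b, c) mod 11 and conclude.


F(7,6,10) ≡ 2 (mod 11); P is NOT on the curve.

Evaluate F(7, 6, 10) term-by-term (mod 11).
  2*X**3 ↦ 2·343·1·1 = 686
  3*X*Y**2 ↦ 3·7·36·1 = 756
  -X*Z**2 ↦ -1·7·1·100 = -700
  3*Y**3 ↦ 3·1·216·1 = 648
  -2*Y**2*Z ↦ -2·1·36·10 = -720
  -3*Z**3 ↦ -3·1·1·1000 = -3000
Sum: F(7, 6, 10) = (686) + (756) + (-700) + (648) + (-720) + (-3000) = -2330.
Reducing mod 11: -2330 ≡ 2 (mod 11).
Since F(a, b, c) ≡ 2 ≠ 0 (mod 11), P does NOT lie on the curve.


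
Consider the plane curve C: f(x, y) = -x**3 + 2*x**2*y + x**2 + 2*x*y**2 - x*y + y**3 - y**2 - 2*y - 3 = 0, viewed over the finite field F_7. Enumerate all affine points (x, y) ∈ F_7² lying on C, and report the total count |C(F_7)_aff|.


Affine F_7-points: {(1, 2), (2, 0), (2, 2), (3, 0), (3, 4), (3, 5), (5, 5)}; count = 7.

For each of the 49 pairs (x, y) ∈ F_7², evaluate f(x, y) mod 7. Record the zeros.
  x = 0: [0↦4, 1↦2, 2↦4, 3↦2, 4↦2, 5↦3, 6↦4]  zeros at y ∈ ∅
  x = 1: [0↦4, 1↦5, 2↦0, 3↦2, 4↦3, 5↦2, 6↦5]  zeros at y ∈ {2}
  x = 2: [0↦0, 1↦1, 2↦0, 3↦3, 4↦2, 5↦3, 6↦5]  zeros at y ∈ {0, 2}
  x = 3: [0↦0, 1↦5, 2↦5, 3↦6, 4↦0, 5↦0, 6↦5]  zeros at y ∈ {0, 4, 5}
  x = 4: [0↦5, 1↦4, 2↦2, 3↦5, 4↦5, 5↦1, 6↦6]  zeros at y ∈ ∅
  x = 5: [0↦2, 1↦6, 2↦6, 3↦1, 4↦4, 5↦0, 6↦2]  zeros at y ∈ {5}
  x = 6: [0↦6, 1↦5, 2↦4, 3↦2, 4↦5, 5↦5, 6↦1]  zeros at y ∈ ∅
Collecting zeros: affine points = {(1, 2), (2, 0), (2, 2), (3, 0), (3, 4), (3, 5), (5, 5)}.
Total count |C(F_7)_aff| = 7.


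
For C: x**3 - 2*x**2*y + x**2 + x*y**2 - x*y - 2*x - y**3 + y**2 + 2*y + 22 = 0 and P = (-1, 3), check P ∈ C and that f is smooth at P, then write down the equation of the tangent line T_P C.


Tangent line at P: 17*x - 26*y + 95 = 0.

Step 1: f(-1, 3) = 0, so P lies on C.
Step 2: partial derivatives
  f_x(x, y) = 3*x**2 - 4*x*y + 2*x + y**2 - y - 2, f_y(x, y) = -2*x**2 + 2*x*y - x - 3*y**2 + 2*y + 2.
  f_x(P) = 17, f_y(P) = -26 (gradient nonzero, so P is smooth).
Step 3: tangent line at P: 17·(x − -1) + -26·(y − 3) = 0.
Expanding: 17*x - 26*y + 95 = 0.


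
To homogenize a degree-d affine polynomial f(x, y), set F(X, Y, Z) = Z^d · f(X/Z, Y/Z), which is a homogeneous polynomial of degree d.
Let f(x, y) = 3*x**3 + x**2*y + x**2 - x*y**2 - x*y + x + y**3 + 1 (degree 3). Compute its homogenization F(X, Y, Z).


F(X, Y, Z) = 3*X**3 + X**2*Y + X**2*Z - X*Y**2 - X*Y*Z + X*Z**2 + Y**3 + Z**3

deg(f) = 3.
Substitute x = X/Z, y = Y/Z into f, then multiply by Z^3.
  monomial 3·x^3·y^0 ↦ 3·X^3·Y^0·Z^0.
  monomial 1·x^2·y^1 ↦ 1·X^2·Y^1·Z^0.
  monomial 1·x^2·y^0 ↦ 1·X^2·Y^0·Z^1.
  monomial -1·x^1·y^2 ↦ -1·X^1·Y^2·Z^0.
  monomial -1·x^1·y^1 ↦ -1·X^1·Y^1·Z^1.
  monomial 1·x^1·y^0 ↦ 1·X^1·Y^0·Z^2.
  monomial 1·x^0·y^3 ↦ 1·X^0·Y^3·Z^0.
  monomial 1·x^0·y^0 ↦ 1·X^0·Y^0·Z^3.
Collecting: F(X, Y, Z) = 3*X**3 + X**2*Y + X**2*Z - X*Y**2 - X*Y*Z + X*Z**2 + Y**3 + Z**3.


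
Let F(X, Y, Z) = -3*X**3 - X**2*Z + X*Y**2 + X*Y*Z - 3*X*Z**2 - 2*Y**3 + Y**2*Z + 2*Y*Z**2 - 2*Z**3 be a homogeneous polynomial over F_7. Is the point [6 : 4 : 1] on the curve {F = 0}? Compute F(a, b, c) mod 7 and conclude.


F(6,4,1) ≡ 5 (mod 7); P is NOT on the curve.

Evaluate F(6, 4, 1) term-by-term (mod 7).
  -3*X**3 ↦ -3·216·1·1 = -648
  -X**2*Z ↦ -1·36·1·1 = -36
  X*Y**2 ↦ 1·6·16·1 = 96
  X*Y*Z ↦ 1·6·4·1 = 24
  -3*X*Z**2 ↦ -3·6·1·1 = -18
  -2*Y**3 ↦ -2·1·64·1 = -128
  Y**2*Z ↦ 1·1·16·1 = 16
  2*Y*Z**2 ↦ 2·1·4·1 = 8
  -2*Z**3 ↦ -2·1·1·1 = -2
Sum: F(6, 4, 1) = (-648) + (-36) + (96) + (24) + (-18) + (-128) + (16) + (8) + (-2) = -688.
Reducing mod 7: -688 ≡ 5 (mod 7).
Since F(a, b, c) ≡ 5 ≠ 0 (mod 7), P does NOT lie on the curve.


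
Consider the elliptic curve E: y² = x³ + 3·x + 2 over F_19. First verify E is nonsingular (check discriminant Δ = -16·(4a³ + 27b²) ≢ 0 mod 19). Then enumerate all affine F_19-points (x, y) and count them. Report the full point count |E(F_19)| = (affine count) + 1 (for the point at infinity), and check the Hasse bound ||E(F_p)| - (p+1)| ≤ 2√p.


Affine points = {(1, 5), (1, 14), (2, 4), (2, 15), (3, 0), (5, 3), (5, 16), (7, 9), (7, 10), (8, 5), (8, 14), (9, 6), (9, 13), (10, 5), (10, 14), (11, 6), (11, 13), (16, 2), (16, 17), (17, 8), (17, 11), (18, 6), (18, 13)}; affine count = 23; |E(F_19)| = 24.

Discriminant check: Δ ∝ 4a³ + 27b² = 4·3³ + 27·2² = 4·27 + 27·4 ≡ 7 (mod 19). Nonzero ⇒ E is nonsingular.
For each x ∈ F_19, compute rhs = x³ + 3·x + 2 mod 19, then count y ∈ F_19 with y² ≡ rhs.
  x = 0: rhs = 2, matching y values: none (0 points).
  x = 1: rhs = 6, matching y values: 5, 14 (2 points).
  x = 2: rhs = 16, matching y values: 4, 15 (2 points).
  x = 3: rhs = 0, matching y values: 0 (1 points).
  x = 4: rhs = 2, matching y values: none (0 points).
  x = 5: rhs = 9, matching y values: 3, 16 (2 points).
  x = 6: rhs = 8, matching y values: none (0 points).
  x = 7: rhs = 5, matching y values: 9, 10 (2 points).
  x = 8: rhs = 6, matching y values: 5, 14 (2 points).
  x = 9: rhs = 17, matching y values: 6, 13 (2 points).
  x = 10: rhs = 6, matching y values: 5, 14 (2 points).
  x = 11: rhs = 17, matching y values: 6, 13 (2 points).
  x = 12: rhs = 18, matching y values: none (0 points).
  x = 13: rhs = 15, matching y values: none (0 points).
  x = 14: rhs = 14, matching y values: none (0 points).
  x = 15: rhs = 2, matching y values: none (0 points).
  x = 16: rhs = 4, matching y values: 2, 17 (2 points).
  x = 17: rhs = 7, matching y values: 8, 11 (2 points).
  x = 18: rhs = 17, matching y values: 6, 13 (2 points).
Total affine count: 23.
Full point count |E(F_19)| = 23 + 1 = 24.
Hasse bound: |24 − (19+1)| = |4| = 4 ≤ 2√19 ≈ 8.7178 ✓.


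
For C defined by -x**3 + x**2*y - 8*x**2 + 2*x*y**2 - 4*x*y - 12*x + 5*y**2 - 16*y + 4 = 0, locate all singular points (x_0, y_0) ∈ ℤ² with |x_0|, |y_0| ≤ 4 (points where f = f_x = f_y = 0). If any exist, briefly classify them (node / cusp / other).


Singular points: {(-2, 2)}; classification: cusp.

Compute partial derivatives:
  f_x = -3*x**2 + 2*x*y - 16*x + 2*y**2 - 4*y - 12.
  f_y = x**2 + 4*x*y - 4*x + 10*y - 16.
Scan x_0 ∈ {−4, ..., 4}. For each x_0, f_y(x_0, y) is a polynomial in y; find its integer roots y ∈ {−4, ..., 4}, then test f_x and f at those candidates.
  x = -4: f_y(-4, y) = 16 - 6*y; no integer root y with |y| ≤ 4.
  x = -3: f_y(-3, y) = 5 - 2*y; no integer root y with |y| ≤ 4.
  x = -2: f_y(-2, y) = 2*y - 4; vanishes at y ∈ {2}. (-2, 2): f_x = 0, f = 0 — SINGULAR.
  x = -1: f_y(-1, y) = 6*y - 11; no integer root y with |y| ≤ 4.
  x = 0: f_y(0, y) = 10*y - 16; no integer root y with |y| ≤ 4.
  x = 1: f_y(1, y) = 14*y - 19; no integer root y with |y| ≤ 4.
  x = 2: f_y(2, y) = 18*y - 20; no integer root y with |y| ≤ 4.
  x = 3: f_y(3, y) = 22*y - 19; no integer root y with |y| ≤ 4.
  x = 4: f_y(4, y) = 26*y - 16; no integer root y with |y| ≤ 4.
Only singular point on the grid: (-2, 2).
Classify: substitute x = -2 + u, y = 2 + v and expand: f = -u**3 + u**2*v + 2*u*v**2 + v**2.
No constant or linear terms (consistent with a singular point). Quadratic part: v**2. Cubic part: -u**3 + u**2*v + 2*u*v**2.
The quadratic part v**2 is a perfect square, so there is a single (double) tangent line v = 0, i.e. y = 2. Restricting the cubic part to that line (v = 0) leaves -u**3 ≠ 0, so f is not divisible by v and the branch is v² ≈ u**3 to lowest order — this is a cusp.
Classification: cusp.


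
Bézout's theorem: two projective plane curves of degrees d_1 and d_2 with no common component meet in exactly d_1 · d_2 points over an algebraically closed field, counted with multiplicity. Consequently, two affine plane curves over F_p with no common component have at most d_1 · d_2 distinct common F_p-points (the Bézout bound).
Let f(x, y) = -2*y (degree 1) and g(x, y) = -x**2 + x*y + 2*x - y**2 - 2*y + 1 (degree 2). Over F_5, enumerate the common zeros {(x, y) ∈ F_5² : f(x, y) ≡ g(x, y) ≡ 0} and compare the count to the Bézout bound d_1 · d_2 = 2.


Common zeros: ∅; count = 0; Bézout bound = 2.

deg(f) = 1, deg(g) = 2, so Bézout bound = 2.
Scan x ∈ F_5. For each x, list the y ∈ F_5 with f(x, y) ≡ 0 and those with g(x, y) ≡ 0 (mod 5); the common zeros in that column are the intersection.
  x = 0: f ≡ 0 at y ∈ {0}; g ≡ 0 at y ∈ ∅; common: ∅.
  x = 1: f ≡ 0 at y ∈ {0}; g ≡ 0 at y ∈ {1, 3}; common: ∅.
  x = 2: f ≡ 0 at y ∈ {0}; g ≡ 0 at y ∈ {1, 4}; common: ∅.
  x = 3: f ≡ 0 at y ∈ {0}; g ≡ 0 at y ∈ ∅; common: ∅.
  x = 4: f ≡ 0 at y ∈ {0}; g ≡ 0 at y ∈ {3, 4}; common: ∅.
Collecting: common zeros = ∅, so the count is 0.
Comparison with the Bézout bound: 0 ≤ 2 = deg(f)·deg(g), as expected for curves with no common component (the affine F_5-count falls short of the bound because intersections may lie at infinity, over extension fields, or carry multiplicity).


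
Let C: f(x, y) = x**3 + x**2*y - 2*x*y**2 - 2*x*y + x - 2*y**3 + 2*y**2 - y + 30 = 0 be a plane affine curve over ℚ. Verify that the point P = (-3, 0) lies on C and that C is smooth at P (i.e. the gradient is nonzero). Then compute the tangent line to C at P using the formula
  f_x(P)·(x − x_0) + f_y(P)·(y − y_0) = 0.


Tangent line at P: 28*x + 14*y + 84 = 0.

Step 1: f(-3, 0) = 0, so P lies on C.
Step 2: partial derivatives
  f_x(x, y) = 3*x**2 + 2*x*y - 2*y**2 - 2*y + 1, f_y(x, y) = x**2 - 4*x*y - 2*x - 6*y**2 + 4*y - 1.
  f_x(P) = 28, f_y(P) = 14 (gradient nonzero, so P is smooth).
Step 3: tangent line at P: 28·(x − -3) + 14·(y − 0) = 0.
Expanding: 28*x + 14*y + 84 = 0.


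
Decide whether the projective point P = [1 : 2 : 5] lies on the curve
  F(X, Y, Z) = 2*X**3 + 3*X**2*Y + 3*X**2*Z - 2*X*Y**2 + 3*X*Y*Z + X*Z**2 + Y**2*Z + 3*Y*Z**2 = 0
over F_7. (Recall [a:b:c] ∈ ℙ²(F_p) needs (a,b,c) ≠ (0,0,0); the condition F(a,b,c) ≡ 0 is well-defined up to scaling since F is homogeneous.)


F(1,2,5) ≡ 2 (mod 7); P is NOT on the curve.

Evaluate F(1, 2, 5) term-by-term (mod 7).
  2*X**3 ↦ 2·1·1·1 = 2
  3*X**2*Y ↦ 3·1·2·1 = 6
  3*X**2*Z ↦ 3·1·1·5 = 15
  -2*X*Y**2 ↦ -2·1·4·1 = -8
  3*X*Y*Z ↦ 3·1·2·5 = 30
  X*Z**2 ↦ 1·1·1·25 = 25
  Y**2*Z ↦ 1·1·4·5 = 20
  3*Y*Z**2 ↦ 3·1·2·25 = 150
Sum: F(1, 2, 5) = (2) + (6) + (15) + (-8) + (30) + (25) + (20) + (150) = 240.
Reducing mod 7: 240 ≡ 2 (mod 7).
Since F(a, b, c) ≡ 2 ≠ 0 (mod 7), P does NOT lie on the curve.
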